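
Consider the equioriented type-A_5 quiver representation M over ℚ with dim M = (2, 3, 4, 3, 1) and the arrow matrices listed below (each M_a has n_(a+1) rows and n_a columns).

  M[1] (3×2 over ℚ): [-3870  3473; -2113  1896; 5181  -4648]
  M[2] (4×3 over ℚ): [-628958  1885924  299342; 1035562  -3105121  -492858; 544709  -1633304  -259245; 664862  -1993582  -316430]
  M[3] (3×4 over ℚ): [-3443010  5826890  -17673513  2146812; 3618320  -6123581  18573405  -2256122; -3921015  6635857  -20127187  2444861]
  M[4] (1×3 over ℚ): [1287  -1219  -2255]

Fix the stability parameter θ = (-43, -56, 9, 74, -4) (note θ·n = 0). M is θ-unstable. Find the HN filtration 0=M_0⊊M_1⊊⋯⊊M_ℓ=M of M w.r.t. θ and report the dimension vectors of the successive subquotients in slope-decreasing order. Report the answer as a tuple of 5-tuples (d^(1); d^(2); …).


Via rank(M_{q-1}∘⋯∘M_p): M ≅ I[1,4], I[1,5], I[2,2], I[3,3], I[3,4].
μ_θ-semistable layers: μ^(1)=74; μ^(2)=35; μ^(3)=9; μ^(4)=-99/2; μ^(5)=-56

((0, 0, 0, 2, 0); (0, 0, 0, 1, 1); (0, 0, 4, 0, 0); (2, 2, 0, 0, 0); (0, 1, 0, 0, 0))


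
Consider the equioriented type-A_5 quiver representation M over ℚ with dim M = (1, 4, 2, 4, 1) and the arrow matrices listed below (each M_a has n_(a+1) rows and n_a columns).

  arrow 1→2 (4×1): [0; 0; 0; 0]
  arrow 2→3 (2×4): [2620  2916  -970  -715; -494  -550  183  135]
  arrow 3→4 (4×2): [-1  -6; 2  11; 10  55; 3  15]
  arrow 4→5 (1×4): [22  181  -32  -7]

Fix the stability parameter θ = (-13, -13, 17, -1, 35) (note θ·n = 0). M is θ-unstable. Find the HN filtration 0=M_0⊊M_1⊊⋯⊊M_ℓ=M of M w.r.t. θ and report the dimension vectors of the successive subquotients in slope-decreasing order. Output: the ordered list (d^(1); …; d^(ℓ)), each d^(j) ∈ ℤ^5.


Via rank(M_{q-1}∘⋯∘M_p): M ≅ I[1,1], I[2,2]^2, I[2,4], I[2,5], I[4,4]^2.
μ_θ-semistable layers: μ^(1)=35; μ^(2)=8; μ^(3)=-1; μ^(4)=-13

((0, 0, 0, 0, 1); (0, 0, 2, 2, 0); (0, 0, 0, 2, 0); (1, 4, 0, 0, 0))


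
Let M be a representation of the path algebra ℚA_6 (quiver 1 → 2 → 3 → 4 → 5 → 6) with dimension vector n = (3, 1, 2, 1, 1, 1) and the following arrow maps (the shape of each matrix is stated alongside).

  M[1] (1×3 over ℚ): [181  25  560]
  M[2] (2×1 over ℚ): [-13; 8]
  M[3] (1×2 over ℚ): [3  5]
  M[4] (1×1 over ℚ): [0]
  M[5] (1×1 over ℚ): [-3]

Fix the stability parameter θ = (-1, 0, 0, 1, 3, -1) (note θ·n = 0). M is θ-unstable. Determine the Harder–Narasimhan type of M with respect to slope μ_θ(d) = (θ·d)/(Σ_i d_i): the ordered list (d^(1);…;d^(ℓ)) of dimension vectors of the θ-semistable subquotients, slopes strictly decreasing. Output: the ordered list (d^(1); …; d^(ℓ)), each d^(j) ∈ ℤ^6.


Via rank(M_{q-1}∘⋯∘M_p): M ≅ I[1,1]^2, I[1,4], I[3,3], I[5,6].
μ_θ-semistable layers: μ^(1)=1; μ^(2)=0; μ^(3)=-1

((0, 0, 0, 1, 1, 1); (0, 1, 2, 0, 0, 0); (3, 0, 0, 0, 0, 0))


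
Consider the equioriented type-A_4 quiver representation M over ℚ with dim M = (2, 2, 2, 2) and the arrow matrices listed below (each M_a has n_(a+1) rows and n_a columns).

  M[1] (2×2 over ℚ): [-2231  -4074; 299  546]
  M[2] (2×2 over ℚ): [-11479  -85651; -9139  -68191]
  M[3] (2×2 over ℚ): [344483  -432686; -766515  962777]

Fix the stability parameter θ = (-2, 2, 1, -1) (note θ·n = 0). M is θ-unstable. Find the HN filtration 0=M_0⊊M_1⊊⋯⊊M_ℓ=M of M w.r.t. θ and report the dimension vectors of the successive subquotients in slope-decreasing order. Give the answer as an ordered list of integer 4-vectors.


Interval decomposition of M: I[1,1], I[1,2], I[2,4], I[3,4].
HN type (ℓ=4): μ^(1)=2; μ^(2)=2/3; μ^(3)=0; μ^(4)=-2

((0, 1, 0, 0); (0, 1, 1, 1); (0, 0, 1, 1); (2, 0, 0, 0))


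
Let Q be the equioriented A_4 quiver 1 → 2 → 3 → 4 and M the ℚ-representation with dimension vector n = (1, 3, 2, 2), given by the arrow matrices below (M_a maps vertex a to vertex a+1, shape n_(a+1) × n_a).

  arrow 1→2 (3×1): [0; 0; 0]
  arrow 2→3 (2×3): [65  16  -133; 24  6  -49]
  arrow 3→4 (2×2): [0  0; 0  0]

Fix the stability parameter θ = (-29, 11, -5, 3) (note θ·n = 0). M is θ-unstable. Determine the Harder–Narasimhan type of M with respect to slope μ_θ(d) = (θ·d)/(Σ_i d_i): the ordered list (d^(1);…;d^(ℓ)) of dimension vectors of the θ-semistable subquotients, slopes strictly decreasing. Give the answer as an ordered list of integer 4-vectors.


Interval decomposition of M: I[1,1], I[2,2], I[2,3]^2, I[4,4]^2.
HN type (ℓ=3): μ^(1)=11; μ^(2)=3; μ^(3)=-29

((0, 1, 0, 0); (0, 2, 2, 2); (1, 0, 0, 0))


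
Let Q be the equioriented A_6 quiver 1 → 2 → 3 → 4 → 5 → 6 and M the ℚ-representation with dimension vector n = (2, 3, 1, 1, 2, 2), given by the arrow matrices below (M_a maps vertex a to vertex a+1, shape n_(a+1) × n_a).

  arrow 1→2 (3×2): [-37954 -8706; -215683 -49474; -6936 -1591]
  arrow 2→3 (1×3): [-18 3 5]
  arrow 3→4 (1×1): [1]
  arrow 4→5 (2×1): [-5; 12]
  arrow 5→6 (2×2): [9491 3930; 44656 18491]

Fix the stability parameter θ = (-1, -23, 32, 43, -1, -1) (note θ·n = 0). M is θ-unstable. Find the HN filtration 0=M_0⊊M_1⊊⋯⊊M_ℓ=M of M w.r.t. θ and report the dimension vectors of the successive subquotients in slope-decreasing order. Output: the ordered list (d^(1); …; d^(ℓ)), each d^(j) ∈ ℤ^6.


Interval decomposition of M: I[1,2], I[1,6], I[2,2], I[5,6].
HN type (ℓ=4): μ^(1)=73/4; μ^(2)=-1; μ^(3)=-12; μ^(4)=-23

((0, 0, 1, 1, 1, 1); (0, 0, 0, 0, 1, 1); (2, 2, 0, 0, 0, 0); (0, 1, 0, 0, 0, 0))


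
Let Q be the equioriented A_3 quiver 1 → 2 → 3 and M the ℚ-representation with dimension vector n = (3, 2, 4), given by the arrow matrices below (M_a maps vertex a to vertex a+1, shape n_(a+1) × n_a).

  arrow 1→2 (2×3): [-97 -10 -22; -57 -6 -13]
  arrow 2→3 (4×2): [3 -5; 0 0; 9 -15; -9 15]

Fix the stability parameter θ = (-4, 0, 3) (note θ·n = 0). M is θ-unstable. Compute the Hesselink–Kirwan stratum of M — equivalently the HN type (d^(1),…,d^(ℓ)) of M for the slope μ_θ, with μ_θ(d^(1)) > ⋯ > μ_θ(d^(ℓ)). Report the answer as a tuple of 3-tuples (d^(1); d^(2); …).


Interval decomposition of M: I[1,1], I[1,2], I[1,3], I[3,3]^3.
HN type (ℓ=3): μ^(1)=3; μ^(2)=0; μ^(3)=-4

((0, 0, 4); (0, 2, 0); (3, 0, 0))


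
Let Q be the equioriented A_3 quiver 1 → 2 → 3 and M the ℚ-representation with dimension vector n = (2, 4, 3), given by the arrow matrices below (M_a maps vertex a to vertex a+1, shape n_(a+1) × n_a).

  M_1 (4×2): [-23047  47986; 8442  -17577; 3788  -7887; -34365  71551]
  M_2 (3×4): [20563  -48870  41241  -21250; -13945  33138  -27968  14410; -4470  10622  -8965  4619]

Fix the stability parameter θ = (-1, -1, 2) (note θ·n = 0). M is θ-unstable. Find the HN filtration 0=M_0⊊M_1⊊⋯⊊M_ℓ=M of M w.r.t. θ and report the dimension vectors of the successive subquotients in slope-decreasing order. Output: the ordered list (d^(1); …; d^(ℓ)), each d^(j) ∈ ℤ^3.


Interval decomposition of M: I[1,3]^2, I[2,2], I[2,3].
HN type (ℓ=2): μ^(1)=2; μ^(2)=-1

((0, 0, 3); (2, 4, 0))


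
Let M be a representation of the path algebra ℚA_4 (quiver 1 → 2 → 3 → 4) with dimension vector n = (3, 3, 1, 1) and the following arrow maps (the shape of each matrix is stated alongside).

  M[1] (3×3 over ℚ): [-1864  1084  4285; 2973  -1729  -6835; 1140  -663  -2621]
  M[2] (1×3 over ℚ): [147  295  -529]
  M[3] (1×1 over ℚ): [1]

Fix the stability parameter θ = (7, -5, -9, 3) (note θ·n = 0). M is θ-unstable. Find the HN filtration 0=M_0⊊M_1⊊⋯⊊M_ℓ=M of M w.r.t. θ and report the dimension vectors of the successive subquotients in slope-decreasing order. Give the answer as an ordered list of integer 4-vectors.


Interval decomposition of M: I[1,2]^2, I[1,4].
HN type (ℓ=3): μ^(1)=3; μ^(2)=1; μ^(3)=-7/3

((0, 0, 0, 1); (2, 2, 0, 0); (1, 1, 1, 0))


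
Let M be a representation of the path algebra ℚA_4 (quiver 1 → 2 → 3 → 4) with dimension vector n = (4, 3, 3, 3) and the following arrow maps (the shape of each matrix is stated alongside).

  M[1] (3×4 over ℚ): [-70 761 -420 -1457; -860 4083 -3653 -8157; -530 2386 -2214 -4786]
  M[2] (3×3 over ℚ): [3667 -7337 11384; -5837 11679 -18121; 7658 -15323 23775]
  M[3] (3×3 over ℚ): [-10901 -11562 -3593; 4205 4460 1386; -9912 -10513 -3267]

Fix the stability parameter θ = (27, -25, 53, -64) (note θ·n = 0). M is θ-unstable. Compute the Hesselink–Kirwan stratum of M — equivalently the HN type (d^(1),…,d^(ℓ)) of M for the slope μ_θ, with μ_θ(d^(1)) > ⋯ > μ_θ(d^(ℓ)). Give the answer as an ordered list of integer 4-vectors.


Interval decomposition of M: I[1,1], I[1,4]^3.
HN type (ℓ=2): μ^(1)=27; μ^(2)=-9/4

((1, 0, 0, 0); (3, 3, 3, 3))


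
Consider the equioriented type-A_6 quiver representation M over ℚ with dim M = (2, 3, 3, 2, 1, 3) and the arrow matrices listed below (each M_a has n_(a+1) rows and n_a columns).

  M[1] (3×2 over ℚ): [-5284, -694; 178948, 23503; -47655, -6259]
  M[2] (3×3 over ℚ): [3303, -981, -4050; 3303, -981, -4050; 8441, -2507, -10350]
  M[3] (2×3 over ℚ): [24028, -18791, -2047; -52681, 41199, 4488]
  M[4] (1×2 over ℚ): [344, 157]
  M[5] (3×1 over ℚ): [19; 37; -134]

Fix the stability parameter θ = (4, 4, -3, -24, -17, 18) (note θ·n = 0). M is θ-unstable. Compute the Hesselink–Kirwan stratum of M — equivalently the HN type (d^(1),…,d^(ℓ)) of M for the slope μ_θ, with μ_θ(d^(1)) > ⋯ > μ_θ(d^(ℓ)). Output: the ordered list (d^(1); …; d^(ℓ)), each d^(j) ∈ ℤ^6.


Interval decomposition of M: I[1,2], I[1,6], I[2,2], I[3,3], I[3,4], I[6,6]^2.
HN type (ℓ=5): μ^(1)=18; μ^(2)=4; μ^(3)=-3; μ^(4)=-36/5; μ^(5)=-27/2

((0, 0, 0, 0, 0, 3); (1, 2, 0, 0, 0, 0); (0, 0, 1, 0, 0, 0); (1, 1, 1, 1, 1, 0); (0, 0, 1, 1, 0, 0))


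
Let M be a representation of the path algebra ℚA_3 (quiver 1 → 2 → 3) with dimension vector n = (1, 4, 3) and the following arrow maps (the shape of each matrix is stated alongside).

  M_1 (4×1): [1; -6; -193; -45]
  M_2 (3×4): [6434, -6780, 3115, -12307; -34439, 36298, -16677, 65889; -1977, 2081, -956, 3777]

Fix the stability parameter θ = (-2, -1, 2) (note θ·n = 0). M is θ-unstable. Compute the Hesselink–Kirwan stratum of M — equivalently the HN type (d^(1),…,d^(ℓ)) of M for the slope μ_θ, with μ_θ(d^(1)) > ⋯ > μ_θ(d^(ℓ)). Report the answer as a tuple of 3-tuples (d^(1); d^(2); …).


Interval decomposition of M: I[1,3], I[2,2], I[2,3]^2.
HN type (ℓ=3): μ^(1)=2; μ^(2)=-1; μ^(3)=-2

((0, 0, 3); (0, 4, 0); (1, 0, 0))


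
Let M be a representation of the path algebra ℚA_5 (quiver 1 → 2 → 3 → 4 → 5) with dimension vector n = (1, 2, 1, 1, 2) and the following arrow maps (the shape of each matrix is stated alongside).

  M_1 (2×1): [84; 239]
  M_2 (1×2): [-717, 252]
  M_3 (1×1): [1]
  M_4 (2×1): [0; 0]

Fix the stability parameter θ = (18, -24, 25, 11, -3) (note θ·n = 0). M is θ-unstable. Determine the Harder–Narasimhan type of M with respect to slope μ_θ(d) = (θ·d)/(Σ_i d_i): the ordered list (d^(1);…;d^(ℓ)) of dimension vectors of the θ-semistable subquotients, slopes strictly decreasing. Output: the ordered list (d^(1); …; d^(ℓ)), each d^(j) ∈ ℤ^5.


Interval decomposition of M: I[1,2], I[2,4], I[5,5]^2.
HN type (ℓ=3): μ^(1)=18; μ^(2)=-3; μ^(3)=-24

((0, 0, 1, 1, 0); (1, 1, 0, 0, 2); (0, 1, 0, 0, 0))


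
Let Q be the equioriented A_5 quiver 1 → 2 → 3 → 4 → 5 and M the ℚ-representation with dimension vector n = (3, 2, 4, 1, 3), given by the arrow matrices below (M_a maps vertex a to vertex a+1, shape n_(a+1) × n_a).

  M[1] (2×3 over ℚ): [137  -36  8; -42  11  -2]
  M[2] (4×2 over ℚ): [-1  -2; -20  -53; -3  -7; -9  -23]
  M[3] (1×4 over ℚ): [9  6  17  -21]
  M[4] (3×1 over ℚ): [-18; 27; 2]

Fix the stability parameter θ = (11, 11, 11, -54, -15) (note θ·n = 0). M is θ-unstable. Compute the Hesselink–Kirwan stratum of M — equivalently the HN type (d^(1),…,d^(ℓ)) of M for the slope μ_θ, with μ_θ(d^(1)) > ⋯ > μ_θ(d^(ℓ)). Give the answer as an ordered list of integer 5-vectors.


Barcode: M ≅ I[1,1], I[1,3], I[1,5], I[3,3]^2, I[5,5]^2. HN layers by μ_θ (3 steps, strictly decreasing):
  μ^(1)=11; μ^(2)=-36/5; μ^(3)=-15

((2, 1, 3, 0, 0); (1, 1, 1, 1, 1); (0, 0, 0, 0, 2))


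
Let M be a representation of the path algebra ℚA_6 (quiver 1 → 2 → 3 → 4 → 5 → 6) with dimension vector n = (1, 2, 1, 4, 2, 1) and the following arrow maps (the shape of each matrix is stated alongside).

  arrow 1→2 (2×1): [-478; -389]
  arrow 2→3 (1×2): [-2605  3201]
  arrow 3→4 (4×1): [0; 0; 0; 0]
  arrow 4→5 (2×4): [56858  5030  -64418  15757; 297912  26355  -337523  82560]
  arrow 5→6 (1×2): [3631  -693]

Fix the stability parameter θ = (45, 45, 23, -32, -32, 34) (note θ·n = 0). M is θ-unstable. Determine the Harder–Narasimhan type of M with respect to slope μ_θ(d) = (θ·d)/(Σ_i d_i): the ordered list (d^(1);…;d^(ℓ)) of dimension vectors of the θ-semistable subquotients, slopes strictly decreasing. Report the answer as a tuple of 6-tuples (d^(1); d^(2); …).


Barcode: M ≅ I[1,3], I[2,2], I[4,4]^2, I[4,5], I[4,6]. HN layers by μ_θ (4 steps, strictly decreasing):
  μ^(1)=45; μ^(2)=113/3; μ^(3)=34; μ^(4)=-32

((0, 1, 0, 0, 0, 0); (1, 1, 1, 0, 0, 0); (0, 0, 0, 0, 0, 1); (0, 0, 0, 4, 2, 0))


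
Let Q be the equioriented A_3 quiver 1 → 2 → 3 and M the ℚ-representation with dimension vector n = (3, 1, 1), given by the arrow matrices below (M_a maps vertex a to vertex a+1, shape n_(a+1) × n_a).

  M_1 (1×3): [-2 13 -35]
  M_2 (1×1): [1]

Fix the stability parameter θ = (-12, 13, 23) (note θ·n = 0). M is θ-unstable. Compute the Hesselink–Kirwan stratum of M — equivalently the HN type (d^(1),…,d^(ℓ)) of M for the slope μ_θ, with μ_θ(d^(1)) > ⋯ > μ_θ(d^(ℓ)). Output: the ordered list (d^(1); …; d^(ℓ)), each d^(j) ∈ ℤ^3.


Via rank(M_{q-1}∘⋯∘M_p): M ≅ I[1,1]^2, I[1,3].
μ_θ-semistable layers: μ^(1)=23; μ^(2)=13; μ^(3)=-12

((0, 0, 1); (0, 1, 0); (3, 0, 0))


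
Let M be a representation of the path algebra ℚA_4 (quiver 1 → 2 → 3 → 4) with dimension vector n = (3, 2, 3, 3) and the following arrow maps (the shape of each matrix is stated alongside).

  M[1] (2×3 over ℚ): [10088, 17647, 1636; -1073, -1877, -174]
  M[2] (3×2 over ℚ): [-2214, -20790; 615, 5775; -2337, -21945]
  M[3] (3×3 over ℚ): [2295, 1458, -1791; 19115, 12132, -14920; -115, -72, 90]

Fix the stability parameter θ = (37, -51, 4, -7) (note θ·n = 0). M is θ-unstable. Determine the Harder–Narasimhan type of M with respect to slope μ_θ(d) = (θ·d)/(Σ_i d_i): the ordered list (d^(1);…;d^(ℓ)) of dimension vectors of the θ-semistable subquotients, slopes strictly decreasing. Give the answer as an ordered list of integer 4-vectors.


Barcode: M ≅ I[1,1], I[1,2], I[1,4], I[3,3], I[3,4], I[4,4]. HN layers by μ_θ (4 steps, strictly decreasing):
  μ^(1)=37; μ^(2)=4; μ^(3)=-3/2; μ^(4)=-7

((1, 0, 0, 0); (0, 0, 1, 0); (0, 0, 2, 2); (2, 2, 0, 1))


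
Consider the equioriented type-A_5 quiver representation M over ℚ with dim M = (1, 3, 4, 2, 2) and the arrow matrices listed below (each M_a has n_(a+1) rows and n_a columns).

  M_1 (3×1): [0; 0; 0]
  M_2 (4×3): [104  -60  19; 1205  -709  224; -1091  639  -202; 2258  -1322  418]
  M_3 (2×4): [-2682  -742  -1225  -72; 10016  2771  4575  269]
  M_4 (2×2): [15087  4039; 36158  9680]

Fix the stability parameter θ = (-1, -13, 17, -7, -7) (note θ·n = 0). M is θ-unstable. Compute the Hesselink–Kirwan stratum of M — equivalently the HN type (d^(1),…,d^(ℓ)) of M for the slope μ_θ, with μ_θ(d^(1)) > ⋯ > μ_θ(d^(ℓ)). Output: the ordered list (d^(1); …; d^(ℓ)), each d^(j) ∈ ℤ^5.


Barcode: M ≅ I[1,1], I[2,3], I[2,5]^2, I[3,3]. HN layers by μ_θ (4 steps, strictly decreasing):
  μ^(1)=17; μ^(2)=1; μ^(3)=-1; μ^(4)=-13

((0, 0, 2, 0, 0); (0, 0, 2, 2, 2); (1, 0, 0, 0, 0); (0, 3, 0, 0, 0))


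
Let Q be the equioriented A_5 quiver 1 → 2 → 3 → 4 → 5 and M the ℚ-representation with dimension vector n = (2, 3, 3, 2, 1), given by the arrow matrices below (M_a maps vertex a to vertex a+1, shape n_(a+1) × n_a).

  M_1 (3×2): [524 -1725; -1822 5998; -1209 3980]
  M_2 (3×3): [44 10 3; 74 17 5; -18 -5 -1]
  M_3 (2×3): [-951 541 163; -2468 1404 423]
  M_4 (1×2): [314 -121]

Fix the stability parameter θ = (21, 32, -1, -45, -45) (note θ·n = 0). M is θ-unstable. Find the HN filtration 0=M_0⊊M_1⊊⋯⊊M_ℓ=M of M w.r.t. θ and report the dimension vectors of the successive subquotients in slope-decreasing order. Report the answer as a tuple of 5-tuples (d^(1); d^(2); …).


Via rank(M_{q-1}∘⋯∘M_p): M ≅ I[1,4], I[1,5], I[2,2], I[3,3].
μ_θ-semistable layers: μ^(1)=32; μ^(2)=7/4; μ^(3)=-1; μ^(4)=-38/5

((0, 1, 0, 0, 0); (1, 1, 1, 1, 0); (0, 0, 1, 0, 0); (1, 1, 1, 1, 1))


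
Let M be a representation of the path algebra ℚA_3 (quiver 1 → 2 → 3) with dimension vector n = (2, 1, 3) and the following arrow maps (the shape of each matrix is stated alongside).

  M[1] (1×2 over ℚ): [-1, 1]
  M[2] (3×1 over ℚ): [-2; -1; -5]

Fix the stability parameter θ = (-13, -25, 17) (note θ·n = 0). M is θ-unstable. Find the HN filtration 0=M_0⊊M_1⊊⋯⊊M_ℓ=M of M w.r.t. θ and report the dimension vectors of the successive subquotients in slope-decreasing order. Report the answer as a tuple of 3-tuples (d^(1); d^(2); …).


Via rank(M_{q-1}∘⋯∘M_p): M ≅ I[1,1], I[1,3], I[3,3]^2.
μ_θ-semistable layers: μ^(1)=17; μ^(2)=-13; μ^(3)=-19

((0, 0, 3); (1, 0, 0); (1, 1, 0))


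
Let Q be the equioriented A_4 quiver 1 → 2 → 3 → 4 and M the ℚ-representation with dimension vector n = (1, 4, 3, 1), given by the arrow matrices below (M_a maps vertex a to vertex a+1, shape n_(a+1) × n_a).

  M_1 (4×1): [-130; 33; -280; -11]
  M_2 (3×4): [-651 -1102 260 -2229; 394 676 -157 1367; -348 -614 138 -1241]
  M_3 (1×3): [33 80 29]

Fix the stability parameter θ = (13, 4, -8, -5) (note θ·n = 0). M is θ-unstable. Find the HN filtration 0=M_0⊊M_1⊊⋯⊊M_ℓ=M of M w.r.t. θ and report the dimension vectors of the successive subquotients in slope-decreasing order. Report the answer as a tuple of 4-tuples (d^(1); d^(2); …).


Barcode: M ≅ I[1,3], I[2,2], I[2,3], I[2,4]. HN layers by μ_θ (4 steps, strictly decreasing):
  μ^(1)=4; μ^(2)=3; μ^(3)=-2; μ^(4)=-3

((0, 1, 0, 0); (1, 1, 1, 0); (0, 1, 1, 0); (0, 1, 1, 1))


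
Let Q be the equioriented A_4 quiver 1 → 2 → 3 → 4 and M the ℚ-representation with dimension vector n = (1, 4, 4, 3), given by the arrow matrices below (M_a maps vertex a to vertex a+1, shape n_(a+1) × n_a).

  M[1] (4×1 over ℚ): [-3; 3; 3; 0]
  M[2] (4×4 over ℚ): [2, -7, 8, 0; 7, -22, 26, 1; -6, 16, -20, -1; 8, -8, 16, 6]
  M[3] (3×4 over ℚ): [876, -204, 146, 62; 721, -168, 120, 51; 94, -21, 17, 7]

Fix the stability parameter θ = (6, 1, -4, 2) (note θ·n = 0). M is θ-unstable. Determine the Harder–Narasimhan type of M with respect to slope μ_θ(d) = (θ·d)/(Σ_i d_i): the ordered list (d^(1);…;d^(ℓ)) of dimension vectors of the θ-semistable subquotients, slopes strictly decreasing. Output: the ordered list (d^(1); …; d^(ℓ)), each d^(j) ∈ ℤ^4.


Barcode: M ≅ I[1,4], I[2,2], I[2,4]^2, I[3,3]. HN layers by μ_θ (4 steps, strictly decreasing):
  μ^(1)=2; μ^(2)=1; μ^(3)=-3/2; μ^(4)=-4

((0, 0, 0, 3); (1, 2, 1, 0); (0, 2, 2, 0); (0, 0, 1, 0))


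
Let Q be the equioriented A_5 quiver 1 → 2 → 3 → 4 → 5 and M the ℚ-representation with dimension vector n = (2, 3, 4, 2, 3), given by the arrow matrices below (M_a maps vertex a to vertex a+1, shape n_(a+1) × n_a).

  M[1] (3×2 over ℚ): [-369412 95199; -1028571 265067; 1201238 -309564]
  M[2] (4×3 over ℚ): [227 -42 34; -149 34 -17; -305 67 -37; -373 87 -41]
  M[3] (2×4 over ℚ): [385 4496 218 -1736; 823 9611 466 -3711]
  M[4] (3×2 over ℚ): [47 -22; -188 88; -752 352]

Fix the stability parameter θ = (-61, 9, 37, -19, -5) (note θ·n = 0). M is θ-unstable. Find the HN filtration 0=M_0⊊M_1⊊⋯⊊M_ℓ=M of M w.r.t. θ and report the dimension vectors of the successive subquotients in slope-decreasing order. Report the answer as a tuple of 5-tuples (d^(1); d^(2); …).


Interval decomposition of M: I[1,4], I[1,5], I[2,3], I[3,3], I[5,5]^2.
HN type (ℓ=5): μ^(1)=37; μ^(2)=9; μ^(3)=11/2; μ^(4)=-5; μ^(5)=-61

((0, 0, 2, 0, 0); (0, 2, 1, 1, 0); (0, 1, 1, 1, 1); (0, 0, 0, 0, 2); (2, 0, 0, 0, 0))


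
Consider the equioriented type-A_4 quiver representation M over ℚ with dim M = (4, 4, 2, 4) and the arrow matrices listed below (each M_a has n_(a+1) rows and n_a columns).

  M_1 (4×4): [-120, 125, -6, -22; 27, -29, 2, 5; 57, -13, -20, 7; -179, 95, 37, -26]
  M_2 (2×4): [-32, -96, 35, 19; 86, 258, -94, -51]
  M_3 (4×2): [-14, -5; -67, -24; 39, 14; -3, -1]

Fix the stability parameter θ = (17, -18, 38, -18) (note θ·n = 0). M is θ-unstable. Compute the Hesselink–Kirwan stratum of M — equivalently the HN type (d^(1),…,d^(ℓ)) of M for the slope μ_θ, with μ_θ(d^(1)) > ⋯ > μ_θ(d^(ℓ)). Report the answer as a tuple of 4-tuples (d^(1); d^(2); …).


Via rank(M_{q-1}∘⋯∘M_p): M ≅ I[1,2]^2, I[1,4]^2, I[4,4]^2.
μ_θ-semistable layers: μ^(1)=10; μ^(2)=-1/2; μ^(3)=-18

((0, 0, 2, 2); (4, 4, 0, 0); (0, 0, 0, 2))


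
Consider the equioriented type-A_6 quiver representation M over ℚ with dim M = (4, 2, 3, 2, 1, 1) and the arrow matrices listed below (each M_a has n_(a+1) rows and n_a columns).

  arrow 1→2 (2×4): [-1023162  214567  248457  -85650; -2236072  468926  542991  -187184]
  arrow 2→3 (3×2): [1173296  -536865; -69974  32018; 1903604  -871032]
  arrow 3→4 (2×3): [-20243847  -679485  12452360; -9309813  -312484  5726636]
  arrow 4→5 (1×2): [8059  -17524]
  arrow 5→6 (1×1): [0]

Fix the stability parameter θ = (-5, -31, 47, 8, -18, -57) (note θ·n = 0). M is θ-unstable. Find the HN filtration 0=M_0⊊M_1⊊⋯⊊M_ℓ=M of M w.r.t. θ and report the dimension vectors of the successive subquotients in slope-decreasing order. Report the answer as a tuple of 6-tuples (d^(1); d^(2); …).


Interval decomposition of M: I[1,1]^2, I[1,4], I[1,5], I[3,3], I[6,6].
HN type (ℓ=6): μ^(1)=47; μ^(2)=55/2; μ^(3)=37/3; μ^(4)=-5; μ^(5)=-18; μ^(6)=-57

((0, 0, 1, 0, 0, 0); (0, 0, 1, 1, 0, 0); (0, 0, 1, 1, 1, 0); (2, 0, 0, 0, 0, 0); (2, 2, 0, 0, 0, 0); (0, 0, 0, 0, 0, 1))


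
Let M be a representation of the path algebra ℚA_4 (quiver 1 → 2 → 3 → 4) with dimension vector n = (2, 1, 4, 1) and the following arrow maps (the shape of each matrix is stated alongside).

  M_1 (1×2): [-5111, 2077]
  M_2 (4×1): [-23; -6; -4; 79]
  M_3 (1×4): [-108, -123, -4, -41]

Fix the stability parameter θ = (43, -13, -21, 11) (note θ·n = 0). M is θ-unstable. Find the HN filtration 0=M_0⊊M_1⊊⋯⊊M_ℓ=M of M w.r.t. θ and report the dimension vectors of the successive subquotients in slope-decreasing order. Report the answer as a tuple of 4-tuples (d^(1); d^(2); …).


Barcode: M ≅ I[1,1], I[1,4], I[3,3]^3. HN layers by μ_θ (4 steps, strictly decreasing):
  μ^(1)=43; μ^(2)=11; μ^(3)=3; μ^(4)=-21

((1, 0, 0, 0); (0, 0, 0, 1); (1, 1, 1, 0); (0, 0, 3, 0))


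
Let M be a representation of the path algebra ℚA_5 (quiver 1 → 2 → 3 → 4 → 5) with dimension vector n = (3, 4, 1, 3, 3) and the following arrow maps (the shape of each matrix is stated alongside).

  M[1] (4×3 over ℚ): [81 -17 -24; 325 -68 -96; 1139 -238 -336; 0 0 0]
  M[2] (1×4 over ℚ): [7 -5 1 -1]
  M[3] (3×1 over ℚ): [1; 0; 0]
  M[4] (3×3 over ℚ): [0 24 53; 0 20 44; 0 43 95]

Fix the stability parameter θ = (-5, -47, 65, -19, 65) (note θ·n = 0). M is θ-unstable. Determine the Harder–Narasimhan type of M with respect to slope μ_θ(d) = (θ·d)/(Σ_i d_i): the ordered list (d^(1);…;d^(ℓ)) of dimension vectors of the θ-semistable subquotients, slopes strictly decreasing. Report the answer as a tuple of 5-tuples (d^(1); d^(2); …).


Interval decomposition of M: I[1,1], I[1,2], I[1,4], I[2,2]^2, I[4,5]^2, I[5,5].
HN type (ℓ=6): μ^(1)=65; μ^(2)=23; μ^(3)=-5; μ^(4)=-19; μ^(5)=-26; μ^(6)=-47

((0, 0, 0, 0, 3); (0, 0, 1, 1, 0); (1, 0, 0, 0, 0); (0, 0, 0, 2, 0); (2, 2, 0, 0, 0); (0, 2, 0, 0, 0))


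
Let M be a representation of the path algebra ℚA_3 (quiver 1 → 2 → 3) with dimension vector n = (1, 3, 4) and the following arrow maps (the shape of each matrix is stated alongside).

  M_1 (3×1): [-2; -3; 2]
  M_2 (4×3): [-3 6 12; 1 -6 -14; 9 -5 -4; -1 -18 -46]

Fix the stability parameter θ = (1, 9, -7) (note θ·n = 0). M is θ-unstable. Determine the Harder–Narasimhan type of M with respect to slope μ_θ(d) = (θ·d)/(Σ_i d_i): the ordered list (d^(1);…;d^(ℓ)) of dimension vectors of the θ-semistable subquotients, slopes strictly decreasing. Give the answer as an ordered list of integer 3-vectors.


Interval decomposition of M: I[1,3], I[2,3]^2, I[3,3].
HN type (ℓ=2): μ^(1)=1; μ^(2)=-7

((1, 3, 3); (0, 0, 1))


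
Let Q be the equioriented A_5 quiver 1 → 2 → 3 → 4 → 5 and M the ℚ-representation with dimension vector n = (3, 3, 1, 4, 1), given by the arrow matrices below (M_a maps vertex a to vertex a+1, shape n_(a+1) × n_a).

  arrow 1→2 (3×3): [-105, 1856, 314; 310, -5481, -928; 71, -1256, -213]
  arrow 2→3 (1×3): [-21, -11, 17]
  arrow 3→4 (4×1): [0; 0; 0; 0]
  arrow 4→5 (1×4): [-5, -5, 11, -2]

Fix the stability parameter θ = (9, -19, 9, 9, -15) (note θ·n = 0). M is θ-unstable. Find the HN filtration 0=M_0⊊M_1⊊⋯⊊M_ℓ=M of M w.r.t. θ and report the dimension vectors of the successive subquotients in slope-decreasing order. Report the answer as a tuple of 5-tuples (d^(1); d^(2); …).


Via rank(M_{q-1}∘⋯∘M_p): M ≅ I[1,2]^2, I[1,3], I[4,4]^3, I[4,5].
μ_θ-semistable layers: μ^(1)=9; μ^(2)=-3; μ^(3)=-5

((0, 0, 1, 3, 0); (0, 0, 0, 1, 1); (3, 3, 0, 0, 0))


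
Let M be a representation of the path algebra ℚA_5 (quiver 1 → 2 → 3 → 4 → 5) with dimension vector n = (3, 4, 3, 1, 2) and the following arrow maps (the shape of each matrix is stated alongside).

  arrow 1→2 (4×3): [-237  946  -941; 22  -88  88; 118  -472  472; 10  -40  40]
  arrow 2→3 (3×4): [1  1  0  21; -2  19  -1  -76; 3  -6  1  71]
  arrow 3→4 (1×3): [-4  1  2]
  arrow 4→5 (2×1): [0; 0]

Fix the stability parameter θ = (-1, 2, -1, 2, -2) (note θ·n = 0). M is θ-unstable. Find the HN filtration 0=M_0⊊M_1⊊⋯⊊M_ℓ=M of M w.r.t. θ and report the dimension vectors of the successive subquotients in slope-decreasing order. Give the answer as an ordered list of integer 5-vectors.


Barcode: M ≅ I[1,1], I[1,3], I[1,4], I[2,2], I[2,3], I[5,5]^2. HN layers by μ_θ (4 steps, strictly decreasing):
  μ^(1)=2; μ^(2)=1/2; μ^(3)=-1; μ^(4)=-2

((0, 1, 0, 1, 0); (0, 3, 3, 0, 0); (3, 0, 0, 0, 0); (0, 0, 0, 0, 2))


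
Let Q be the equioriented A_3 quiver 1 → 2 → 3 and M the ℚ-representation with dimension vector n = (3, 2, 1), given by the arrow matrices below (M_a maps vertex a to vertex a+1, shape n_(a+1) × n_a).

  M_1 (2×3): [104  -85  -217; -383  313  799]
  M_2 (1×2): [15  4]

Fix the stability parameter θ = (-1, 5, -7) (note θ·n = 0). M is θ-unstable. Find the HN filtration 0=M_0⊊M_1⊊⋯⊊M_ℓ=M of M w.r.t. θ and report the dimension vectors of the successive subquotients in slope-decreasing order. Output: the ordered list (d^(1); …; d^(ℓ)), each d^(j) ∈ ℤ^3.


Barcode: M ≅ I[1,1], I[1,2], I[1,3]. HN layers by μ_θ (2 steps, strictly decreasing):
  μ^(1)=5; μ^(2)=-1

((0, 1, 0); (3, 1, 1))


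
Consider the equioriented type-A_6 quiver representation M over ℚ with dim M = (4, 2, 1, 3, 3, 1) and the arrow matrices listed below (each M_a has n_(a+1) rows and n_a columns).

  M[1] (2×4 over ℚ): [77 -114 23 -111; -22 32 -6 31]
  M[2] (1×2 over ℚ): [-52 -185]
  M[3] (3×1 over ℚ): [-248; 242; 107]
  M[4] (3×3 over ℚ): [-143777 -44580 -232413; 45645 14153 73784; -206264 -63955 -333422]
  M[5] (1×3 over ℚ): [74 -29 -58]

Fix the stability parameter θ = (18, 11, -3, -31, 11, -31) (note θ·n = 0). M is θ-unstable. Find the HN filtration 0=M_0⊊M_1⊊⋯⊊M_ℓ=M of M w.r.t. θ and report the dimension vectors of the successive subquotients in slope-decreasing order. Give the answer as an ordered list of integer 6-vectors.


Interval decomposition of M: I[1,1]^2, I[1,2], I[1,5], I[4,5], I[4,6].
HN type (ℓ=6): μ^(1)=18; μ^(2)=29/2; μ^(3)=11; μ^(4)=-5/4; μ^(5)=-10; μ^(6)=-31

((2, 0, 0, 0, 0, 0); (1, 1, 0, 0, 0, 0); (0, 0, 0, 0, 2, 0); (1, 1, 1, 1, 0, 0); (0, 0, 0, 0, 1, 1); (0, 0, 0, 2, 0, 0))


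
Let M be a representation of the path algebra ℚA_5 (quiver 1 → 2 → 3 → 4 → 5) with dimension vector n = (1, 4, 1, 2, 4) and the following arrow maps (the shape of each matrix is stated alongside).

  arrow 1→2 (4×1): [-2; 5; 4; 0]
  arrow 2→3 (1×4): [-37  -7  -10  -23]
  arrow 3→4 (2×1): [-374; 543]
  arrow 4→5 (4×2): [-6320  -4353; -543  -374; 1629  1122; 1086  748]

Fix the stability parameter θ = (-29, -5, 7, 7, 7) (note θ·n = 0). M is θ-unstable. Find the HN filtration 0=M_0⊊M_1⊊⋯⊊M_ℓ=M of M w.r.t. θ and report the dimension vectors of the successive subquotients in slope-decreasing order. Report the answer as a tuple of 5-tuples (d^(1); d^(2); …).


Via rank(M_{q-1}∘⋯∘M_p): M ≅ I[1,5], I[2,2]^3, I[4,5], I[5,5]^2.
μ_θ-semistable layers: μ^(1)=7; μ^(2)=-5; μ^(3)=-29

((0, 0, 1, 2, 4); (0, 4, 0, 0, 0); (1, 0, 0, 0, 0))


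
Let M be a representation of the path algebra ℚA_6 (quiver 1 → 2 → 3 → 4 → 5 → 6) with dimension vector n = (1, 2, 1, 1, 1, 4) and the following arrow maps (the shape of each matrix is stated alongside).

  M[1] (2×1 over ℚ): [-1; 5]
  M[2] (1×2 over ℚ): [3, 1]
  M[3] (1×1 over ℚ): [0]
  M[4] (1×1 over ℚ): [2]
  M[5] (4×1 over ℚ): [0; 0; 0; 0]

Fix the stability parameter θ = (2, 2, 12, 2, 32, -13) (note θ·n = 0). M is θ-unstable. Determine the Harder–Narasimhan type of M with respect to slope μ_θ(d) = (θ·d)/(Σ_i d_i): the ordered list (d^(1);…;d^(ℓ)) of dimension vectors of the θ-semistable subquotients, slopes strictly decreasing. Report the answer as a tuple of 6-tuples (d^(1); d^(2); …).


Barcode: M ≅ I[1,3], I[2,2], I[4,5], I[6,6]^4. HN layers by μ_θ (4 steps, strictly decreasing):
  μ^(1)=32; μ^(2)=12; μ^(3)=2; μ^(4)=-13

((0, 0, 0, 0, 1, 0); (0, 0, 1, 0, 0, 0); (1, 2, 0, 1, 0, 0); (0, 0, 0, 0, 0, 4))


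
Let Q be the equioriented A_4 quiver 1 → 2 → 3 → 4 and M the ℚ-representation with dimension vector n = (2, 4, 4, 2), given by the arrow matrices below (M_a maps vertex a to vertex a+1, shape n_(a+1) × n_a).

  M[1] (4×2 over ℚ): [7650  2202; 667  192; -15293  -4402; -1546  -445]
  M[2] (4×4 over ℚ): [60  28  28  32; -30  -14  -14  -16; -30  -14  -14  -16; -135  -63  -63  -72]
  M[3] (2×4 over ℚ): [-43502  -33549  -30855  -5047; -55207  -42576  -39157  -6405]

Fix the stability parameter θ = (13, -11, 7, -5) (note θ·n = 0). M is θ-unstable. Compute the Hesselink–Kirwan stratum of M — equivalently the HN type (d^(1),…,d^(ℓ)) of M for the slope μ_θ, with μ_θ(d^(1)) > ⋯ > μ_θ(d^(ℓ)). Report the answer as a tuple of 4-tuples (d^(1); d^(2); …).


Barcode: M ≅ I[1,2]^2, I[2,2], I[2,4], I[3,3]^2, I[3,4]. HN layers by μ_θ (3 steps, strictly decreasing):
  μ^(1)=7; μ^(2)=1; μ^(3)=-11

((0, 0, 2, 0); (2, 2, 2, 2); (0, 2, 0, 0))


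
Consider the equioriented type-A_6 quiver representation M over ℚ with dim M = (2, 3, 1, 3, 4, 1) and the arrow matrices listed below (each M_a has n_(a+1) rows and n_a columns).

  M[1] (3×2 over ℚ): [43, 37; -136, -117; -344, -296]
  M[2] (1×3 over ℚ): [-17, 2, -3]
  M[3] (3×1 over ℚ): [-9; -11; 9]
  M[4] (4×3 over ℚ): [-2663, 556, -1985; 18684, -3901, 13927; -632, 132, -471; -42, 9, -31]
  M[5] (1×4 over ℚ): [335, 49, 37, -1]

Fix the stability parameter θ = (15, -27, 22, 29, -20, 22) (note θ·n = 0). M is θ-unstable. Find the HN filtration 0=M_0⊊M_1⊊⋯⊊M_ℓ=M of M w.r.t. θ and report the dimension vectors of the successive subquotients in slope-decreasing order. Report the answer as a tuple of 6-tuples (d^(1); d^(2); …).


Via rank(M_{q-1}∘⋯∘M_p): M ≅ I[1,2], I[1,6], I[2,2], I[4,5]^2, I[5,5].
μ_θ-semistable layers: μ^(1)=22; μ^(2)=31/3; μ^(3)=9/2; μ^(4)=-6; μ^(5)=-20; μ^(6)=-27

((0, 0, 0, 0, 0, 1); (0, 0, 1, 1, 1, 0); (0, 0, 0, 2, 2, 0); (2, 2, 0, 0, 0, 0); (0, 0, 0, 0, 1, 0); (0, 1, 0, 0, 0, 0))


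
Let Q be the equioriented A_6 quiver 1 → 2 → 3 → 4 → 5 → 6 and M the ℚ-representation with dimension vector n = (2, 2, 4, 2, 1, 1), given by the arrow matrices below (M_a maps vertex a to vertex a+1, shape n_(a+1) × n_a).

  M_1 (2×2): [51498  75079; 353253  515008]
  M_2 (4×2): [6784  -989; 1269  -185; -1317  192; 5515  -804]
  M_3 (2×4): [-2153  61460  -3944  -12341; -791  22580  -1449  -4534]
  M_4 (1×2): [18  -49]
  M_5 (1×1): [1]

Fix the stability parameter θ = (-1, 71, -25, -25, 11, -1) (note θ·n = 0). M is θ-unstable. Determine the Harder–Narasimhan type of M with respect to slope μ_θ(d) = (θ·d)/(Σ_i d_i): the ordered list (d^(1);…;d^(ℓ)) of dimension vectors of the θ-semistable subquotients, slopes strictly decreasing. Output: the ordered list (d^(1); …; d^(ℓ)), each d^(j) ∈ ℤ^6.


Interval decomposition of M: I[1,3], I[1,6], I[3,3], I[3,4].
HN type (ℓ=4): μ^(1)=23; μ^(2)=31/5; μ^(3)=-1; μ^(4)=-25

((0, 1, 1, 0, 0, 0); (0, 1, 1, 1, 1, 1); (2, 0, 0, 0, 0, 0); (0, 0, 2, 1, 0, 0))


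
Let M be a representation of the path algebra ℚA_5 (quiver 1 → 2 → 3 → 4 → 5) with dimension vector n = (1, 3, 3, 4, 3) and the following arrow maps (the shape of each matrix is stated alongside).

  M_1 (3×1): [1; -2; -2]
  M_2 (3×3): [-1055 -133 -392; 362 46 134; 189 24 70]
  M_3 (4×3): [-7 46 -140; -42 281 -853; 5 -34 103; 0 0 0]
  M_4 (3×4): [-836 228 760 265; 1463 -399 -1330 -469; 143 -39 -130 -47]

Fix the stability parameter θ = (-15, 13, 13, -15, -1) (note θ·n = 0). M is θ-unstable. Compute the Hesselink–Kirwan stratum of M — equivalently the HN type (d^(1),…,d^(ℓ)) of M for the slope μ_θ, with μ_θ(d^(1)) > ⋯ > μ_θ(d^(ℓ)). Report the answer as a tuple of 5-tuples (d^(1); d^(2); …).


Interval decomposition of M: I[1,4], I[2,4], I[2,5], I[4,5], I[5,5].
HN type (ℓ=4): μ^(1)=11/3; μ^(2)=5/2; μ^(3)=-1; μ^(4)=-15

((0, 2, 2, 2, 0); (0, 1, 1, 1, 1); (0, 0, 0, 0, 2); (1, 0, 0, 1, 0))


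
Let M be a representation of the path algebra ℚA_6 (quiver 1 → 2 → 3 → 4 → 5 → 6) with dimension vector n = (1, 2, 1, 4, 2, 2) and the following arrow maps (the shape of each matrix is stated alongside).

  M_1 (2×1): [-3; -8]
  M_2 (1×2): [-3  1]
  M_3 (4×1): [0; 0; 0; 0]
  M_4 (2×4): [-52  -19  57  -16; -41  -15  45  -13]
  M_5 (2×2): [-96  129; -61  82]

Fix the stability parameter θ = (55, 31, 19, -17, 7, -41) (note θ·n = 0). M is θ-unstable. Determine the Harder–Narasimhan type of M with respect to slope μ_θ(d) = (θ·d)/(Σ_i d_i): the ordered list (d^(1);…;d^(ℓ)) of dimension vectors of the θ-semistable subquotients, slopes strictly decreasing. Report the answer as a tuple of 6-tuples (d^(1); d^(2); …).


Barcode: M ≅ I[1,3], I[2,2], I[4,4]^2, I[4,6]^2. HN layers by μ_θ (3 steps, strictly decreasing):
  μ^(1)=35; μ^(2)=31; μ^(3)=-17

((1, 1, 1, 0, 0, 0); (0, 1, 0, 0, 0, 0); (0, 0, 0, 4, 2, 2))


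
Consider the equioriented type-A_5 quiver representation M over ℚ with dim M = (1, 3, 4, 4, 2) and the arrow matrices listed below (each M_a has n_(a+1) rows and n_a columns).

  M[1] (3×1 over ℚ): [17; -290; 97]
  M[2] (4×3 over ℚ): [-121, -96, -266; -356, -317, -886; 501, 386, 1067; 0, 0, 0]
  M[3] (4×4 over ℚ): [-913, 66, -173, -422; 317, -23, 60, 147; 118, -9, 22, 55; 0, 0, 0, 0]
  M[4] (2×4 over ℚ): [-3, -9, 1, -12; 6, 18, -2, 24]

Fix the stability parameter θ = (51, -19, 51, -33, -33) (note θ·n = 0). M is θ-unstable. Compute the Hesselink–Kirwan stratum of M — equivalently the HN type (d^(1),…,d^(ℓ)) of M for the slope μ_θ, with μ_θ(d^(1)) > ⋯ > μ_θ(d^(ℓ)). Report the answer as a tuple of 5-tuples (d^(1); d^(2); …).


Via rank(M_{q-1}∘⋯∘M_p): M ≅ I[1,4], I[2,4], I[2,5], I[3,3], I[4,4], I[5,5].
μ_θ-semistable layers: μ^(1)=51; μ^(2)=25/2; μ^(3)=9; μ^(4)=-5; μ^(5)=-19; μ^(6)=-33

((0, 0, 1, 0, 0); (1, 1, 1, 1, 0); (0, 0, 1, 1, 0); (0, 0, 1, 1, 1); (0, 2, 0, 0, 0); (0, 0, 0, 1, 1))


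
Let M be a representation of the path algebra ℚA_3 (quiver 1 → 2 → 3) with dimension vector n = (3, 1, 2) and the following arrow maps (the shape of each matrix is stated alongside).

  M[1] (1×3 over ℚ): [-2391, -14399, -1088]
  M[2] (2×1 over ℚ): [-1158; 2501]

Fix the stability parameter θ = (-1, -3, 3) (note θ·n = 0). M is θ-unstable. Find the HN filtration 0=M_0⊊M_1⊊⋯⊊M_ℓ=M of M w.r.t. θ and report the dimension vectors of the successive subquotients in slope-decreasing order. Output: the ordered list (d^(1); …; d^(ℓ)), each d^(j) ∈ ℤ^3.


Interval decomposition of M: I[1,1]^2, I[1,3], I[3,3].
HN type (ℓ=3): μ^(1)=3; μ^(2)=-1; μ^(3)=-2

((0, 0, 2); (2, 0, 0); (1, 1, 0))


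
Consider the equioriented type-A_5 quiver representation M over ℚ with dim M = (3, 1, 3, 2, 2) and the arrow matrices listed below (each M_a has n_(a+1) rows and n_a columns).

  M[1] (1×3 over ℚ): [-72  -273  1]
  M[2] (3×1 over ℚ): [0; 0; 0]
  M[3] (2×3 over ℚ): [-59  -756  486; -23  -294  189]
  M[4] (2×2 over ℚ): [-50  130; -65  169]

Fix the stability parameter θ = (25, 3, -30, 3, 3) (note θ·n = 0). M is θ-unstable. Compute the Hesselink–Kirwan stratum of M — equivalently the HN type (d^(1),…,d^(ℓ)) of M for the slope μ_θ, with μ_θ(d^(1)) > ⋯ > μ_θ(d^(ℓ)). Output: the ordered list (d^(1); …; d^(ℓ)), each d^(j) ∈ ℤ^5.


Barcode: M ≅ I[1,1]^2, I[1,2], I[3,3], I[3,4], I[3,5], I[5,5]. HN layers by μ_θ (4 steps, strictly decreasing):
  μ^(1)=25; μ^(2)=14; μ^(3)=3; μ^(4)=-30

((2, 0, 0, 0, 0); (1, 1, 0, 0, 0); (0, 0, 0, 2, 2); (0, 0, 3, 0, 0))


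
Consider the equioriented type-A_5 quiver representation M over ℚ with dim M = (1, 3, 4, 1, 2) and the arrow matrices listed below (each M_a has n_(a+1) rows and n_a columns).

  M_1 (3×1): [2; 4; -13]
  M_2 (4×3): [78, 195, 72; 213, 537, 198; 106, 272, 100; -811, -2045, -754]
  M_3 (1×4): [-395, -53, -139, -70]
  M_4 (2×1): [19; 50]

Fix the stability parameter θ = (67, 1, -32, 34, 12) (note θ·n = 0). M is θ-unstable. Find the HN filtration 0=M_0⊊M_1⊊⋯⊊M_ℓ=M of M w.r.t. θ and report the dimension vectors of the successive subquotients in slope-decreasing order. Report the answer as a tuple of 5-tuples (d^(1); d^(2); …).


Barcode: M ≅ I[1,2], I[2,3], I[2,5], I[3,3]^2, I[5,5]. HN layers by μ_θ (5 steps, strictly decreasing):
  μ^(1)=34; μ^(2)=23; μ^(3)=12; μ^(4)=-31/2; μ^(5)=-32

((1, 1, 0, 0, 0); (0, 0, 0, 1, 1); (0, 0, 0, 0, 1); (0, 2, 2, 0, 0); (0, 0, 2, 0, 0))


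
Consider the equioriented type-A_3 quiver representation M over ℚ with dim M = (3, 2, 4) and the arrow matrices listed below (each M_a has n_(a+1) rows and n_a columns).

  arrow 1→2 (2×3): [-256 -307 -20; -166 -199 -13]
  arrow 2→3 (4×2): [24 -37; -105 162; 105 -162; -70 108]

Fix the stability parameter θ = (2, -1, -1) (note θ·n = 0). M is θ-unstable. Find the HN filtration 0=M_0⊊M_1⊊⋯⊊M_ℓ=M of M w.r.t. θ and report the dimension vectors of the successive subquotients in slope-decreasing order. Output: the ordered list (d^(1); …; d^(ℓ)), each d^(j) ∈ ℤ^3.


Via rank(M_{q-1}∘⋯∘M_p): M ≅ I[1,1], I[1,3]^2, I[3,3]^2.
μ_θ-semistable layers: μ^(1)=2; μ^(2)=0; μ^(3)=-1

((1, 0, 0); (2, 2, 2); (0, 0, 2))


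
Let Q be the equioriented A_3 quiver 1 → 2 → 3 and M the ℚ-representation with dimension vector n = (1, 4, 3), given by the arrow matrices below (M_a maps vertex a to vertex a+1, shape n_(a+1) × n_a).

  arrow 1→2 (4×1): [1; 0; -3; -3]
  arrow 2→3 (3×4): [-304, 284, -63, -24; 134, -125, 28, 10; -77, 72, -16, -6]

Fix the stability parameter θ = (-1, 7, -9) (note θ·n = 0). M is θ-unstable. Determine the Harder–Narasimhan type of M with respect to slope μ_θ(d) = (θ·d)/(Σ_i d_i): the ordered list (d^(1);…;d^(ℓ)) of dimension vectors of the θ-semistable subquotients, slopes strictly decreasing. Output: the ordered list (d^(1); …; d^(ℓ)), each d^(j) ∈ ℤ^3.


Via rank(M_{q-1}∘⋯∘M_p): M ≅ I[1,3], I[2,2], I[2,3]^2.
μ_θ-semistable layers: μ^(1)=7; μ^(2)=-1

((0, 1, 0); (1, 3, 3))
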